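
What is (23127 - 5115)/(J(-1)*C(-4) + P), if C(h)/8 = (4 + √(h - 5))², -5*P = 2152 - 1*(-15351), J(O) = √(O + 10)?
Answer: -1500669780/285949969 - 259372800*I/285949969 ≈ -5.248 - 0.90706*I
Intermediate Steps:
J(O) = √(10 + O)
P = -17503/5 (P = -(2152 - 1*(-15351))/5 = -(2152 + 15351)/5 = -⅕*17503 = -17503/5 ≈ -3500.6)
C(h) = 8*(4 + √(-5 + h))² (C(h) = 8*(4 + √(h - 5))² = 8*(4 + √(-5 + h))²)
(23127 - 5115)/(J(-1)*C(-4) + P) = (23127 - 5115)/(√(10 - 1)*(8*(4 + √(-5 - 4))²) - 17503/5) = 18012/(√9*(8*(4 + √(-9))²) - 17503/5) = 18012/(3*(8*(4 + 3*I)²) - 17503/5) = 18012/(24*(4 + 3*I)² - 17503/5) = 18012/(-17503/5 + 24*(4 + 3*I)²)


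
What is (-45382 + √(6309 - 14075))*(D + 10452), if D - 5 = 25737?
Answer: -1642556108 + 36194*I*√7766 ≈ -1.6426e+9 + 3.1896e+6*I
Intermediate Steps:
D = 25742 (D = 5 + 25737 = 25742)
(-45382 + √(6309 - 14075))*(D + 10452) = (-45382 + √(6309 - 14075))*(25742 + 10452) = (-45382 + √(-7766))*36194 = (-45382 + I*√7766)*36194 = -1642556108 + 36194*I*√7766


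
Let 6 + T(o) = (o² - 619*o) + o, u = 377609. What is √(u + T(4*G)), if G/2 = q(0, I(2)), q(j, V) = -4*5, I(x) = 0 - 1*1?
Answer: 3*√55787 ≈ 708.58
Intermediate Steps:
I(x) = -1 (I(x) = 0 - 1 = -1)
q(j, V) = -20
G = -40 (G = 2*(-20) = -40)
T(o) = -6 + o² - 618*o (T(o) = -6 + ((o² - 619*o) + o) = -6 + (o² - 618*o) = -6 + o² - 618*o)
√(u + T(4*G)) = √(377609 + (-6 + (4*(-40))² - 2472*(-40))) = √(377609 + (-6 + (-160)² - 618*(-160))) = √(377609 + (-6 + 25600 + 98880)) = √(377609 + 124474) = √502083 = 3*√55787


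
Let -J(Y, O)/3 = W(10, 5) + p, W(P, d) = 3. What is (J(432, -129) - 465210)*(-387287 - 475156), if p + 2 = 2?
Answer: 401224870017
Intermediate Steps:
p = 0 (p = -2 + 2 = 0)
J(Y, O) = -9 (J(Y, O) = -3*(3 + 0) = -3*3 = -9)
(J(432, -129) - 465210)*(-387287 - 475156) = (-9 - 465210)*(-387287 - 475156) = -465219*(-862443) = 401224870017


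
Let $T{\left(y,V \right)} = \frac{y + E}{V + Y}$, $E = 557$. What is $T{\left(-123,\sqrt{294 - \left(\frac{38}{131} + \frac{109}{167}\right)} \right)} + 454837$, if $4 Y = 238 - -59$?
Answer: $\frac{92341699305881}{203018765} - \frac{6944 \sqrt{15584234089}}{609056295} \approx 4.5484 \cdot 10^{5}$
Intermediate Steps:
$Y = \frac{297}{4}$ ($Y = \frac{238 - -59}{4} = \frac{238 + 59}{4} = \frac{1}{4} \cdot 297 = \frac{297}{4} \approx 74.25$)
$T{\left(y,V \right)} = \frac{557 + y}{\frac{297}{4} + V}$ ($T{\left(y,V \right)} = \frac{y + 557}{V + \frac{297}{4}} = \frac{557 + y}{\frac{297}{4} + V}$)
$T{\left(-123,\sqrt{294 - \left(\frac{38}{131} + \frac{109}{167}\right)} \right)} + 454837 = \frac{4 \left(557 - 123\right)}{297 + 4 \sqrt{294 - \left(\frac{38}{131} + \frac{109}{167}\right)}} + 454837 = 4 \frac{1}{297 + 4 \sqrt{294 - \frac{20625}{21877}}} \cdot 434 + 454837 = 4 \frac{1}{297 + 4 \sqrt{\frac{6411213}{21877}}} \cdot 434 + 454837 = 4 \frac{1}{297 + 4 \frac{3 \sqrt{15584234089}}{21877}} \cdot 434 + 454837 = 4 \frac{1}{297 + \frac{12 \sqrt{15584234089}}{21877}} \cdot 434 + 454837 = \frac{1736}{297 + \frac{12 \sqrt{15584234089}}{21877}} + 454837 = 454837 + \frac{1736}{297 + \frac{12 \sqrt{15584234089}}{21877}}$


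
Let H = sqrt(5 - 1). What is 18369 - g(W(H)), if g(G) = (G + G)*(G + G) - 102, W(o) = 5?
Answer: 18371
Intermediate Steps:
H = 2 (H = sqrt(4) = 2)
g(G) = -102 + 4*G**2 (g(G) = (2*G)*(2*G) - 102 = 4*G**2 - 102 = -102 + 4*G**2)
18369 - g(W(H)) = 18369 - (-102 + 4*5**2) = 18369 - (-102 + 4*25) = 18369 - (-102 + 100) = 18369 - 1*(-2) = 18369 + 2 = 18371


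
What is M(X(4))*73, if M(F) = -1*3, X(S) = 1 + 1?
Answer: -219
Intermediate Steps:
X(S) = 2
M(F) = -3
M(X(4))*73 = -3*73 = -219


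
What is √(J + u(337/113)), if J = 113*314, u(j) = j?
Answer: √453107739/113 ≈ 188.37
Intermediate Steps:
J = 35482
√(J + u(337/113)) = √(35482 + 337/113) = √(4009803/113) = √453107739/113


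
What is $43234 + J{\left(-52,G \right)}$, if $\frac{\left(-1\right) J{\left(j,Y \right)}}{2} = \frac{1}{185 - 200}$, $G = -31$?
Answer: $\frac{648512}{15} \approx 43234.0$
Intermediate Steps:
$J{\left(j,Y \right)} = \frac{2}{15}$ ($J{\left(j,Y \right)} = - \frac{2}{185 - 200} = - \frac{2}{-15} = \left(-2\right) \left(- \frac{1}{15}\right) = \frac{2}{15}$)
$43234 + J{\left(-52,G \right)} = 43234 + \frac{2}{15} = \frac{648512}{15}$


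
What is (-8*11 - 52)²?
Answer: 19600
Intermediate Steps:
(-8*11 - 52)² = (-88 - 52)² = (-140)² = 19600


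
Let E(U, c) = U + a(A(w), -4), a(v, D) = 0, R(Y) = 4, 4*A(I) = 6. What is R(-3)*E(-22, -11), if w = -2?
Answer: -88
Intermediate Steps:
A(I) = 3/2 (A(I) = (1/4)*6 = 3/2)
E(U, c) = U (E(U, c) = U + 0 = U)
R(-3)*E(-22, -11) = 4*(-22) = -88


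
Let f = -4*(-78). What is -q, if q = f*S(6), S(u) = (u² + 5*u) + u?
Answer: -22464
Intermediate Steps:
f = 312
S(u) = u² + 6*u
q = 22464 (q = 312*(6*(6 + 6)) = 312*(6*12) = 312*72 = 22464)
-q = -1*22464 = -22464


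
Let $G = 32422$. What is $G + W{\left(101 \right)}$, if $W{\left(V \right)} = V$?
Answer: $32523$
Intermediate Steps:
$G + W{\left(101 \right)} = 32422 + 101 = 32523$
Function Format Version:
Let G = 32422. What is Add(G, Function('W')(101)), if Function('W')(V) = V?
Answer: 32523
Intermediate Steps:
Add(G, Function('W')(101)) = Add(32422, 101) = 32523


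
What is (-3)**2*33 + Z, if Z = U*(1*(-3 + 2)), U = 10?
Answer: 287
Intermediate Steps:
Z = -10 (Z = 10*(1*(-3 + 2)) = 10*(1*(-1)) = 10*(-1) = -10)
(-3)**2*33 + Z = (-3)**2*33 - 10 = 9*33 - 10 = 297 - 10 = 287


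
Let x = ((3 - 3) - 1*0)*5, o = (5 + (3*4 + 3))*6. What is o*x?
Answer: 0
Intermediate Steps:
o = 120 (o = (5 + (12 + 3))*6 = (5 + 15)*6 = 20*6 = 120)
x = 0 (x = (0 + 0)*5 = 0*5 = 0)
o*x = 120*0 = 0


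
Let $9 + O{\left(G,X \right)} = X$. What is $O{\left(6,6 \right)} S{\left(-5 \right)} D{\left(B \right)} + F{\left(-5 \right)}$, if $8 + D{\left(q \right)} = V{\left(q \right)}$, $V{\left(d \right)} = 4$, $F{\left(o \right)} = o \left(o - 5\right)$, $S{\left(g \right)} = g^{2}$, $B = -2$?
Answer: $350$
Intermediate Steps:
$O{\left(G,X \right)} = -9 + X$
$F{\left(o \right)} = o \left(-5 + o\right)$
$D{\left(q \right)} = -4$ ($D{\left(q \right)} = -8 + 4 = -4$)
$O{\left(6,6 \right)} S{\left(-5 \right)} D{\left(B \right)} + F{\left(-5 \right)} = \left(-9 + 6\right) \left(-5\right)^{2} \left(-4\right) - 5 \left(-5 - 5\right) = \left(-3\right) 25 \left(-4\right) - -50 = \left(-75\right) \left(-4\right) + 50 = 300 + 50 = 350$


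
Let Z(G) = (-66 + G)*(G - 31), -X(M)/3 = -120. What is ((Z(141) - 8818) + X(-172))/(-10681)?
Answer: 208/10681 ≈ 0.019474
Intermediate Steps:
X(M) = 360 (X(M) = -3*(-120) = 360)
Z(G) = (-66 + G)*(-31 + G)
((Z(141) - 8818) + X(-172))/(-10681) = (((2046 + 141² - 97*141) - 8818) + 360)/(-10681) = (((2046 + 19881 - 13677) - 8818) + 360)*(-1/10681) = ((8250 - 8818) + 360)*(-1/10681) = (-568 + 360)*(-1/10681) = -208*(-1/10681) = 208/10681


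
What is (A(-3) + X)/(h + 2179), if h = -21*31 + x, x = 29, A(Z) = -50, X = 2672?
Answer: 874/519 ≈ 1.6840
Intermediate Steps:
h = -622 (h = -21*31 + 29 = -651 + 29 = -622)
(A(-3) + X)/(h + 2179) = (-50 + 2672)/(-622 + 2179) = 2622/1557 = 2622*(1/1557) = 874/519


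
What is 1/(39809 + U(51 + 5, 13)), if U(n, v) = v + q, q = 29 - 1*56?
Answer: 1/39795 ≈ 2.5129e-5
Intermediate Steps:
q = -27 (q = 29 - 56 = -27)
U(n, v) = -27 + v (U(n, v) = v - 27 = -27 + v)
1/(39809 + U(51 + 5, 13)) = 1/(39809 + (-27 + 13)) = 1/(39809 - 14) = 1/39795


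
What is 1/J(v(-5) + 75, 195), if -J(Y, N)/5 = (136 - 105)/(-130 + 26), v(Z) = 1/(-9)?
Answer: 104/155 ≈ 0.67097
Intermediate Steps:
v(Z) = -⅑
J(Y, N) = 155/104 (J(Y, N) = -5*(136 - 105)/(-130 + 26) = -155/(-104) = -155*(-1)/104 = -5*(-31/104) = 155/104)
1/J(v(-5) + 75, 195) = 1/(155/104) = 104/155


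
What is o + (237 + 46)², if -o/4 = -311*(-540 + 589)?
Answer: 141045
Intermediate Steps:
o = 60956 (o = -(-1244)*(-540 + 589) = -(-1244)*49 = -4*(-15239) = 60956)
o + (237 + 46)² = 60956 + (237 + 46)² = 60956 + 283² = 60956 + 80089 = 141045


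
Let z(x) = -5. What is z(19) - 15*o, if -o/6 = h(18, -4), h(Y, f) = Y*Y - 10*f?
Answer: 32755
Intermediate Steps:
h(Y, f) = Y**2 - 10*f
o = -2184 (o = -6*(18**2 - 10*(-4)) = -6*(324 + 40) = -6*364 = -2184)
z(19) - 15*o = -5 - 15*(-2184) = -5 + 32760 = 32755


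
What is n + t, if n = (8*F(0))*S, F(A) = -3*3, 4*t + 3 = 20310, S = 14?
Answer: 16275/4 ≈ 4068.8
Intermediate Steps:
t = 20307/4 (t = -¾ + (¼)*20310 = -¾ + 10155/2 = 20307/4 ≈ 5076.8)
F(A) = -9
n = -1008 (n = (8*(-9))*14 = -72*14 = -1008)
n + t = -1008 + 20307/4 = 16275/4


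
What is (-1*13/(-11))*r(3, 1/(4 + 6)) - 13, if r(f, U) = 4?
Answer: -91/11 ≈ -8.2727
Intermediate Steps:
(-1*13/(-11))*r(3, 1/(4 + 6)) - 13 = (-1*13/(-11))*4 - 13 = -13*(-1/11)*4 - 13 = (13/11)*4 - 13 = 52/11 - 13 = -91/11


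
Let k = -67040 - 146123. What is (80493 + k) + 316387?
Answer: 183717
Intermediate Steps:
k = -213163
(80493 + k) + 316387 = (80493 - 213163) + 316387 = -132670 + 316387 = 183717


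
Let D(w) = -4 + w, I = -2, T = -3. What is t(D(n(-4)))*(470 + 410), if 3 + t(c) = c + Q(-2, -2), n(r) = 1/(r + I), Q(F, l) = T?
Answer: -26840/3 ≈ -8946.7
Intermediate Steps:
Q(F, l) = -3
n(r) = 1/(-2 + r) (n(r) = 1/(r - 2) = 1/(-2 + r))
t(c) = -6 + c (t(c) = -3 + (c - 3) = -3 + (-3 + c) = -6 + c)
t(D(n(-4)))*(470 + 410) = (-6 + (-4 + 1/(-2 - 4)))*(470 + 410) = (-6 + (-4 + 1/(-6)))*880 = (-6 + (-4 - ⅙))*880 = (-6 - 25/6)*880 = -61/6*880 = -26840/3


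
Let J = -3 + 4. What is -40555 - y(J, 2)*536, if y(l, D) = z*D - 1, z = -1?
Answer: -38947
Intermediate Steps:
J = 1
y(l, D) = -1 - D (y(l, D) = -D - 1 = -1 - D)
-40555 - y(J, 2)*536 = -40555 - (-1 - 1*2)*536 = -40555 - (-1 - 2)*536 = -40555 - (-3)*536 = -40555 - 1*(-1608) = -40555 + 1608 = -38947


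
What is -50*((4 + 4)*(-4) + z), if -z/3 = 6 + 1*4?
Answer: 3100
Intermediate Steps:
z = -30 (z = -3*(6 + 1*4) = -3*(6 + 4) = -3*10 = -30)
-50*((4 + 4)*(-4) + z) = -50*((4 + 4)*(-4) - 30) = -50*(8*(-4) - 30) = -50*(-32 - 30) = -50*(-62) = 3100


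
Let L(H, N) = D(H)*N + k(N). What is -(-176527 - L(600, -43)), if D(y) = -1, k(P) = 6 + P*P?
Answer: 178425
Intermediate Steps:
k(P) = 6 + P**2
L(H, N) = 6 + N**2 - N (L(H, N) = -N + (6 + N**2) = 6 + N**2 - N)
-(-176527 - L(600, -43)) = -(-176527 - (6 + (-43)**2 - 1*(-43))) = -(-176527 - (6 + 1849 + 43)) = -(-176527 - 1*1898) = -(-176527 - 1898) = -1*(-178425) = 178425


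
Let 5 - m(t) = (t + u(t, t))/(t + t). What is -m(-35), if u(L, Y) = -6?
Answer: -309/70 ≈ -4.4143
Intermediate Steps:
m(t) = 5 - (-6 + t)/(2*t) (m(t) = 5 - (t - 6)/(t + t) = 5 - (-6 + t)/(2*t))
-m(-35) = -(9/2 + 3/(-35)) = -(9/2 + 3*(-1/35)) = -(9/2 - 3/35) = -1*309/70 = -309/70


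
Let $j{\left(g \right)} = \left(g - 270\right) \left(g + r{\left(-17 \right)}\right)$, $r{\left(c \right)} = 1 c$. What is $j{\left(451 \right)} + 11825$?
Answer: $90379$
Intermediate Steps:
$r{\left(c \right)} = c$
$j{\left(g \right)} = \left(-270 + g\right) \left(-17 + g\right)$ ($j{\left(g \right)} = \left(g - 270\right) \left(g - 17\right) = \left(-270 + g\right) \left(-17 + g\right)$)
$j{\left(451 \right)} + 11825 = \left(4590 + 451^{2} - 129437\right) + 11825 = \left(4590 + 203401 - 129437\right) + 11825 = 78554 + 11825 = 90379$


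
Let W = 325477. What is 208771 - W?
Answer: -116706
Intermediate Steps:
208771 - W = 208771 - 1*325477 = 208771 - 325477 = -116706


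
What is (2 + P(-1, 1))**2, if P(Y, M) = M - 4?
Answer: 1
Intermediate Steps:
P(Y, M) = -4 + M
(2 + P(-1, 1))**2 = (2 + (-4 + 1))**2 = (2 - 3)**2 = (-1)**2 = 1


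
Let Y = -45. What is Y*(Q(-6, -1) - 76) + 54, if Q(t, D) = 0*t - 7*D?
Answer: 3159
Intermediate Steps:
Q(t, D) = -7*D (Q(t, D) = 0 - 7*D = -7*D)
Y*(Q(-6, -1) - 76) + 54 = -45*(-7*(-1) - 76) + 54 = -45*(7 - 76) + 54 = -45*(-69) + 54 = 3105 + 54 = 3159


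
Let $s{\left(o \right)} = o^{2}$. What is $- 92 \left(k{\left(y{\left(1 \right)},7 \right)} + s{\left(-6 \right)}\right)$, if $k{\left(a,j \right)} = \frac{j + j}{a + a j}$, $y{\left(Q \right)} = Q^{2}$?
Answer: $-3473$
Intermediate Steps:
$k{\left(a,j \right)} = \frac{2 j}{a + a j}$
$- 92 \left(k{\left(y{\left(1 \right)},7 \right)} + s{\left(-6 \right)}\right) = - 92 \left(2 \cdot 7 \frac{1}{1^{2}} \frac{1}{1 + 7} + \left(-6\right)^{2}\right) = - 92 \left(2 \cdot 7 \cdot 1^{-1} \cdot \frac{1}{8} + 36\right) = - 92 \left(2 \cdot 7 \cdot 1 \cdot \frac{1}{8} + 36\right) = - 92 \left(\frac{7}{4} + 36\right) = \left(-92\right) \frac{151}{4} = -3473$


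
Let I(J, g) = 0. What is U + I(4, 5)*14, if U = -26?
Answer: -26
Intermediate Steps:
U + I(4, 5)*14 = -26 + 0*14 = -26 + 0 = -26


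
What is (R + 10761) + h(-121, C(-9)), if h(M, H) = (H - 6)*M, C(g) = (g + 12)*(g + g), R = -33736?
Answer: -15715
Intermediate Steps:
C(g) = 2*g*(12 + g) (C(g) = (12 + g)*(2*g) = 2*g*(12 + g))
h(M, H) = M*(-6 + H) (h(M, H) = (-6 + H)*M = M*(-6 + H))
(R + 10761) + h(-121, C(-9)) = (-33736 + 10761) - 121*(-6 + 2*(-9)*(12 - 9)) = -22975 - 121*(-6 + 2*(-9)*3) = -22975 - 121*(-6 - 54) = -22975 - 121*(-60) = -22975 + 7260 = -15715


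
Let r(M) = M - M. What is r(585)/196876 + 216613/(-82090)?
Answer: -216613/82090 ≈ -2.6387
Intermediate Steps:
r(M) = 0
r(585)/196876 + 216613/(-82090) = 0/196876 + 216613/(-82090) = 0*(1/196876) + 216613*(-1/82090) = 0 - 216613/82090 = -216613/82090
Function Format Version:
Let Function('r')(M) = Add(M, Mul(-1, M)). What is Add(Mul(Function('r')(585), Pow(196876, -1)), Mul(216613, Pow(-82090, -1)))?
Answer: Rational(-216613, 82090) ≈ -2.6387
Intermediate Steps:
Function('r')(M) = 0
Add(Mul(Function('r')(585), Pow(196876, -1)), Mul(216613, Pow(-82090, -1))) = Add(Mul(0, Pow(196876, -1)), Mul(216613, Pow(-82090, -1))) = Add(Mul(0, Rational(1, 196876)), Mul(216613, Rational(-1, 82090))) = Add(0, Rational(-216613, 82090)) = Rational(-216613, 82090)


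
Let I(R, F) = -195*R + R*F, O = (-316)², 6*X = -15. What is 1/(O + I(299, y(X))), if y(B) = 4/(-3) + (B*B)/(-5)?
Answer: 12/489343 ≈ 2.4523e-5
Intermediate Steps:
X = -5/2 (X = (⅙)*(-15) = -5/2 ≈ -2.5000)
y(B) = -4/3 - B²/5 (y(B) = 4*(-⅓) + B²*(-⅕) = -4/3 - B²/5)
O = 99856
I(R, F) = -195*R + F*R
1/(O + I(299, y(X))) = 1/(99856 + 299*(-195 + (-4/3 - (-5/2)²/5))) = 1/(99856 + 299*(-195 + (-4/3 - ⅕*25/4))) = 1/(99856 + 299*(-195 + (-4/3 - 5/4))) = 1/(99856 + 299*(-195 - 31/12)) = 1/(99856 + 299*(-2371/12)) = 1/(99856 - 708929/12) = 1/(489343/12) = 12/489343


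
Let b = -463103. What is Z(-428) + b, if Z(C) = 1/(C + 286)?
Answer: -65760627/142 ≈ -4.6310e+5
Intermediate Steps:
Z(C) = 1/(286 + C)
Z(-428) + b = 1/(286 - 428) - 463103 = 1/(-142) - 463103 = -1/142 - 463103 = -65760627/142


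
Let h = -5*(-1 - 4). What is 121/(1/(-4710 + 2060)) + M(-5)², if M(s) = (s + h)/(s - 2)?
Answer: -15711450/49 ≈ -3.2064e+5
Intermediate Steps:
h = 25 (h = -5*(-5) = 25)
M(s) = (25 + s)/(-2 + s) (M(s) = (s + 25)/(s - 2) = (25 + s)/(-2 + s))
121/(1/(-4710 + 2060)) + M(-5)² = 121/(1/(-4710 + 2060)) + ((25 - 5)/(-2 - 5))² = 121/(1/(-2650)) + (20/(-7))² = 121/(-1/2650) + (-⅐*20)² = 121*(-2650) + (-20/7)² = -320650 + 400/49 = -15711450/49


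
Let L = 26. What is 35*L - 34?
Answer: 876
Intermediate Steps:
35*L - 34 = 35*26 - 34 = 910 - 34 = 876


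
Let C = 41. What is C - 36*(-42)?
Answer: 1553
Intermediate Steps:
C - 36*(-42) = 41 - 36*(-42) = 41 + 1512 = 1553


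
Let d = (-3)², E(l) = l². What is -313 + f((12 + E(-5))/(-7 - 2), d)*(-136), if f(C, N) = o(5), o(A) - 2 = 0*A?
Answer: -585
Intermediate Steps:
d = 9
o(A) = 2 (o(A) = 2 + 0*A = 2 + 0 = 2)
f(C, N) = 2
-313 + f((12 + E(-5))/(-7 - 2), d)*(-136) = -313 + 2*(-136) = -313 - 272 = -585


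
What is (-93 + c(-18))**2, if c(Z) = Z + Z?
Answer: 16641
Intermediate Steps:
c(Z) = 2*Z
(-93 + c(-18))**2 = (-93 + 2*(-18))**2 = (-93 - 36)**2 = (-129)**2 = 16641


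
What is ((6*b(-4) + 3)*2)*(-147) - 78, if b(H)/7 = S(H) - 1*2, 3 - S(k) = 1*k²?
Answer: 184260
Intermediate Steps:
S(k) = 3 - k²
b(H) = 7 - 7*H² (b(H) = 7*((3 - H²) - 1*2) = 7*((3 - H²) - 2) = 7*(1 - H²) = 7 - 7*H²)
((6*b(-4) + 3)*2)*(-147) - 78 = ((6*(7 - 7*(-4)²) + 3)*2)*(-147) - 78 = ((6*(7 - 7*16) + 3)*2)*(-147) - 78 = ((6*(7 - 112) + 3)*2)*(-147) - 78 = ((6*(-105) + 3)*2)*(-147) - 78 = ((-630 + 3)*2)*(-147) - 78 = -627*2*(-147) - 78 = -1254*(-147) - 78 = 184338 - 78 = 184260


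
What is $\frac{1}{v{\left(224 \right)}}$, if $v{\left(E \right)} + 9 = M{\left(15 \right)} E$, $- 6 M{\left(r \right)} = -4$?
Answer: $\frac{3}{421} \approx 0.0071259$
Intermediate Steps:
$M{\left(r \right)} = \frac{2}{3}$ ($M{\left(r \right)} = \left(- \frac{1}{6}\right) \left(-4\right) = \frac{2}{3}$)
$v{\left(E \right)} = -9 + \frac{2 E}{3}$
$\frac{1}{v{\left(224 \right)}} = \frac{1}{-9 + \frac{2}{3} \cdot 224} = \frac{1}{-9 + \frac{448}{3}} = \frac{1}{\frac{421}{3}} = \frac{3}{421}$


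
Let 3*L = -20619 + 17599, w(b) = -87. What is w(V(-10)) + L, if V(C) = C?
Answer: -3281/3 ≈ -1093.7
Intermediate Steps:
L = -3020/3 (L = (-20619 + 17599)/3 = (1/3)*(-3020) = -3020/3 ≈ -1006.7)
w(V(-10)) + L = -87 - 3020/3 = -3281/3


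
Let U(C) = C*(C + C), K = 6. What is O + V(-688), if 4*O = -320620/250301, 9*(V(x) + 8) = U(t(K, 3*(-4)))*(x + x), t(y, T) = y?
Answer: -2757395971/250301 ≈ -11016.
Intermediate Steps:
U(C) = 2*C**2 (U(C) = C*(2*C) = 2*C**2)
V(x) = -8 + 16*x (V(x) = -8 + ((2*6**2)*(x + x))/9 = -8 + ((2*36)*(2*x))/9 = -8 + (72*(2*x))/9 = -8 + (144*x)/9 = -8 + 16*x)
O = -80155/250301 (O = (-320620/250301)/4 = (-320620*1/250301)/4 = (1/4)*(-320620/250301) = -80155/250301 ≈ -0.32023)
O + V(-688) = -80155/250301 + (-8 + 16*(-688)) = -80155/250301 + (-8 - 11008) = -80155/250301 - 11016 = -2757395971/250301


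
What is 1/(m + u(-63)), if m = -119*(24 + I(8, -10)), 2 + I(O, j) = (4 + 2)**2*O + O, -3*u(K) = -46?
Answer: -3/113480 ≈ -2.6436e-5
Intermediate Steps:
u(K) = 46/3 (u(K) = -1/3*(-46) = 46/3)
I(O, j) = -2 + 37*O (I(O, j) = -2 + ((4 + 2)**2*O + O) = -2 + (6**2*O + O) = -2 + (36*O + O) = -2 + 37*O)
m = -37842 (m = -119*(24 + (-2 + 37*8)) = -119*(24 + (-2 + 296)) = -119*(24 + 294) = -119*318 = -37842)
1/(m + u(-63)) = 1/(-37842 + 46/3) = 1/(-113480/3) = -3/113480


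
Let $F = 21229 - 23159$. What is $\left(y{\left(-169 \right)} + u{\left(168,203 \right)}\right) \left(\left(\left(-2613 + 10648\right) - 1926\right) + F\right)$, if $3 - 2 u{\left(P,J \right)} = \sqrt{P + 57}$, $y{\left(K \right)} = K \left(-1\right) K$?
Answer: $-119381493$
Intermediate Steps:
$y{\left(K \right)} = - K^{2}$ ($y{\left(K \right)} = - K K = - K^{2}$)
$F = -1930$ ($F = 21229 - 23159 = -1930$)
$u{\left(P,J \right)} = \frac{3}{2} - \frac{\sqrt{57 + P}}{2}$ ($u{\left(P,J \right)} = \frac{3}{2} - \frac{\sqrt{P + 57}}{2} = \frac{3}{2} - \frac{\sqrt{57 + P}}{2}$)
$\left(y{\left(-169 \right)} + u{\left(168,203 \right)}\right) \left(\left(\left(-2613 + 10648\right) - 1926\right) + F\right) = \left(- \left(-169\right)^{2} + \left(\frac{3}{2} - \frac{\sqrt{57 + 168}}{2}\right)\right) \left(\left(\left(-2613 + 10648\right) - 1926\right) - 1930\right) = \left(\left(-1\right) 28561 + \left(\frac{3}{2} - \frac{\sqrt{225}}{2}\right)\right) \left(\left(8035 - 1926\right) - 1930\right) = \left(-28561 + \left(\frac{3}{2} - \frac{15}{2}\right)\right) \left(6109 - 1930\right) = \left(-28561 + \left(\frac{3}{2} - \frac{15}{2}\right)\right) 4179 = \left(-28561 - 6\right) 4179 = \left(-28567\right) 4179 = -119381493$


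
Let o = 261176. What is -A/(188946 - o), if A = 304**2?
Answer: 46208/36115 ≈ 1.2795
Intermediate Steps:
A = 92416
-A/(188946 - o) = -92416/(188946 - 1*261176) = -92416/(188946 - 261176) = -92416/(-72230) = -92416*(-1)/72230 = -1*(-46208/36115) = 46208/36115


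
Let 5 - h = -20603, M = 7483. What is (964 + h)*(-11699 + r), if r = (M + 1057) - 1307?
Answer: -96340552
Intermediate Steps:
r = 7233 (r = (7483 + 1057) - 1307 = 8540 - 1307 = 7233)
h = 20608 (h = 5 - 1*(-20603) = 5 + 20603 = 20608)
(964 + h)*(-11699 + r) = (964 + 20608)*(-11699 + 7233) = 21572*(-4466) = -96340552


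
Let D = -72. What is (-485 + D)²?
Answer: 310249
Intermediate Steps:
(-485 + D)² = (-485 - 72)² = (-557)² = 310249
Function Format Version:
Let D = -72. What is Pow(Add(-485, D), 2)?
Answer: 310249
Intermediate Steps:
Pow(Add(-485, D), 2) = Pow(Add(-485, -72), 2) = Pow(-557, 2) = 310249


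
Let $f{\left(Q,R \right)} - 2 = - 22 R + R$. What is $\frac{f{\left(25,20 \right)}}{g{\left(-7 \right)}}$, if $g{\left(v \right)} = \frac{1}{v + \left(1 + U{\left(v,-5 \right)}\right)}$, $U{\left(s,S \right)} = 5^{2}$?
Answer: $-7942$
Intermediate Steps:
$U{\left(s,S \right)} = 25$
$f{\left(Q,R \right)} = 2 - 21 R$ ($f{\left(Q,R \right)} = 2 + \left(- 22 R + R\right) = 2 - 21 R$)
$g{\left(v \right)} = \frac{1}{26 + v}$ ($g{\left(v \right)} = \frac{1}{v + \left(1 + 25\right)} = \frac{1}{v + 26} = \frac{1}{26 + v}$)
$\frac{f{\left(25,20 \right)}}{g{\left(-7 \right)}} = \frac{2 - 420}{\frac{1}{26 - 7}} = \frac{2 - 420}{\frac{1}{19}} = - 418 \frac{1}{\frac{1}{19}} = \left(-418\right) 19 = -7942$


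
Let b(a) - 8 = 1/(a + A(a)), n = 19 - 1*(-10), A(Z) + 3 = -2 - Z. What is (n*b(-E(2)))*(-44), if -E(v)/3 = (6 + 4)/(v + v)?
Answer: -49764/5 ≈ -9952.8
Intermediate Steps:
A(Z) = -5 - Z (A(Z) = -3 + (-2 - Z) = -5 - Z)
E(v) = -15/v (E(v) = -3*(6 + 4)/(v + v) = -30/(2*v) = -30*1/(2*v) = -15/v)
n = 29 (n = 19 + 10 = 29)
b(a) = 39/5 (b(a) = 8 + 1/(a + (-5 - a)) = 8 + 1/(-5) = 8 - 1/5 = 39/5)
(n*b(-E(2)))*(-44) = (29*(39/5))*(-44) = (1131/5)*(-44) = -49764/5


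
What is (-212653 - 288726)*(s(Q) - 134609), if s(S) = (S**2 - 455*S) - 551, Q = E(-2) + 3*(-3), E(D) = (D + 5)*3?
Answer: 67766385640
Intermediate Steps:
E(D) = 15 + 3*D (E(D) = (5 + D)*3 = 15 + 3*D)
Q = 0 (Q = (15 + 3*(-2)) + 3*(-3) = (15 - 6) - 9 = 9 - 9 = 0)
s(S) = -551 + S**2 - 455*S
(-212653 - 288726)*(s(Q) - 134609) = (-212653 - 288726)*((-551 + 0**2 - 455*0) - 134609) = -501379*((-551 + 0 + 0) - 134609) = -501379*(-551 - 134609) = -501379*(-135160) = 67766385640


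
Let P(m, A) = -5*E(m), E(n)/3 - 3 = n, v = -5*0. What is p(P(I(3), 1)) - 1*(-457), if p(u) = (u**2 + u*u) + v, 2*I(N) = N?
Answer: 19139/2 ≈ 9569.5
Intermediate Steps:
v = 0
E(n) = 9 + 3*n
I(N) = N/2
P(m, A) = -45 - 15*m (P(m, A) = -5*(9 + 3*m) = -45 - 15*m)
p(u) = 2*u**2 (p(u) = (u**2 + u*u) + 0 = (u**2 + u**2) + 0 = 2*u**2 + 0 = 2*u**2)
p(P(I(3), 1)) - 1*(-457) = 2*(-45 - 15*3/2)**2 - 1*(-457) = 2*(-45 - 15*3/2)**2 + 457 = 2*(-45 - 45/2)**2 + 457 = 2*(-135/2)**2 + 457 = 2*(18225/4) + 457 = 18225/2 + 457 = 19139/2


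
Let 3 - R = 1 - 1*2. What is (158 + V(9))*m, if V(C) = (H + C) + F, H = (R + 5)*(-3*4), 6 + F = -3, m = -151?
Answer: -7550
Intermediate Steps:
F = -9 (F = -6 - 3 = -9)
R = 4 (R = 3 - (1 - 1*2) = 3 - (1 - 2) = 3 - 1*(-1) = 3 + 1 = 4)
H = -108 (H = (4 + 5)*(-3*4) = 9*(-12) = -108)
V(C) = -117 + C (V(C) = (-108 + C) - 9 = -117 + C)
(158 + V(9))*m = (158 + (-117 + 9))*(-151) = (158 - 108)*(-151) = 50*(-151) = -7550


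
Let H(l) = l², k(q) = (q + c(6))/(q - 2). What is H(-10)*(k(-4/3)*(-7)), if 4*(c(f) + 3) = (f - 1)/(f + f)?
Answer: -7105/8 ≈ -888.13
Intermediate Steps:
c(f) = -3 + (-1 + f)/(8*f) (c(f) = -3 + ((f - 1)/(f + f))/4 = -3 + ((-1 + f)/((2*f)))/4 = -3 + ((-1 + f)*(1/(2*f)))/4 = -3 + ((-1 + f)/(2*f))/4 = -3 + (-1 + f)/(8*f))
k(q) = (-139/48 + q)/(-2 + q) (k(q) = (q + (⅛)*(-1 - 23*6)/6)/(q - 2) = (q + (⅛)*(⅙)*(-1 - 138))/(-2 + q) = (q + (⅛)*(⅙)*(-139))/(-2 + q) = (q - 139/48)/(-2 + q) = (-139/48 + q)/(-2 + q))
H(-10)*(k(-4/3)*(-7)) = (-10)²*(((-139/48 - 4/3)/(-2 - 4/3))*(-7)) = 100*(((-139/48 - 4*⅓)/(-2 - 4*⅓))*(-7)) = 100*(((-139/48 - 4/3)/(-2 - 4/3))*(-7)) = 100*((-203/48/(-10/3))*(-7)) = 100*(-3/10*(-203/48)*(-7)) = 100*((203/160)*(-7)) = 100*(-1421/160) = -7105/8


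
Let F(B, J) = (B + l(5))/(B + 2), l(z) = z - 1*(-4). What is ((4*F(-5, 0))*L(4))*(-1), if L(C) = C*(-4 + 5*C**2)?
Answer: 4864/3 ≈ 1621.3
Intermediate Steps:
l(z) = 4 + z (l(z) = z + 4 = 4 + z)
F(B, J) = (9 + B)/(2 + B) (F(B, J) = (B + (4 + 5))/(B + 2) = (B + 9)/(2 + B) = (9 + B)/(2 + B))
((4*F(-5, 0))*L(4))*(-1) = ((4*((9 - 5)/(2 - 5)))*(4*(-4 + 5*4**2)))*(-1) = ((4*(4/(-3)))*(4*(-4 + 5*16)))*(-1) = ((4*(-1/3*4))*(4*(-4 + 80)))*(-1) = ((4*(-4/3))*(4*76))*(-1) = -16/3*304*(-1) = -4864/3*(-1) = 4864/3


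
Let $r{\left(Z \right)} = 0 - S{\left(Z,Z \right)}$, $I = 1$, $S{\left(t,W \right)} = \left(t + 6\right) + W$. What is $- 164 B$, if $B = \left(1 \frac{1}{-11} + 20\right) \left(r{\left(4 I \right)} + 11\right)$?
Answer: $\frac{107748}{11} \approx 9795.3$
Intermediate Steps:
$S{\left(t,W \right)} = 6 + W + t$ ($S{\left(t,W \right)} = \left(6 + t\right) + W = 6 + W + t$)
$r{\left(Z \right)} = -6 - 2 Z$ ($r{\left(Z \right)} = 0 - \left(6 + Z + Z\right) = 0 - \left(6 + 2 Z\right) = -6 - 2 Z$)
$B = - \frac{657}{11}$ ($B = \left(1 \frac{1}{-11} + 20\right) \left(\left(-6 - 2 \cdot 4 \cdot 1\right) + 11\right) = \left(1 \left(- \frac{1}{11}\right) + 20\right) \left(\left(-6 - 8\right) + 11\right) = \left(- \frac{1}{11} + 20\right) \left(\left(-6 - 8\right) + 11\right) = \frac{219 \left(-14 + 11\right)}{11} = \frac{219}{11} \left(-3\right) = - \frac{657}{11} \approx -59.727$)
$- 164 B = \left(-164\right) \left(- \frac{657}{11}\right) = \frac{107748}{11}$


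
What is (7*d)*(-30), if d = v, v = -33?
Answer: 6930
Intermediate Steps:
d = -33
(7*d)*(-30) = (7*(-33))*(-30) = -231*(-30) = 6930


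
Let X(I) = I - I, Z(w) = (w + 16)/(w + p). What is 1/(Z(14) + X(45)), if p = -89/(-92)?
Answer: 459/920 ≈ 0.49891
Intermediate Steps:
p = 89/92 (p = -89*(-1/92) = 89/92 ≈ 0.96739)
Z(w) = (16 + w)/(89/92 + w) (Z(w) = (w + 16)/(w + 89/92) = (16 + w)/(89/92 + w))
X(I) = 0
1/(Z(14) + X(45)) = 1/(92*(16 + 14)/(89 + 92*14) + 0) = 1/(92*30/(89 + 1288) + 0) = 1/(92*30/1377 + 0) = 1/(92*(1/1377)*30 + 0) = 1/(920/459 + 0) = 1/(920/459) = 459/920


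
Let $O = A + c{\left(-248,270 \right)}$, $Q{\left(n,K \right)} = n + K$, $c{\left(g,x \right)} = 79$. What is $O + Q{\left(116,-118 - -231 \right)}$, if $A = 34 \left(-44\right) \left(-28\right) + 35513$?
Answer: $77709$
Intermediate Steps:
$Q{\left(n,K \right)} = K + n$
$A = 77401$ ($A = \left(-1496\right) \left(-28\right) + 35513 = 41888 + 35513 = 77401$)
$O = 77480$ ($O = 77401 + 79 = 77480$)
$O + Q{\left(116,-118 - -231 \right)} = 77480 + \left(\left(-118 - -231\right) + 116\right) = 77480 + \left(\left(-118 + 231\right) + 116\right) = 77480 + \left(113 + 116\right) = 77480 + 229 = 77709$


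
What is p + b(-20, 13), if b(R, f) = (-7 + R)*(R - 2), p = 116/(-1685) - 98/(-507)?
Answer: 507557548/854295 ≈ 594.12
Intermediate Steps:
p = 106318/854295 (p = 116*(-1/1685) - 98*(-1/507) = -116/1685 + 98/507 = 106318/854295 ≈ 0.12445)
b(R, f) = (-7 + R)*(-2 + R)
p + b(-20, 13) = 106318/854295 + (14 + (-20)**2 - 9*(-20)) = 106318/854295 + (14 + 400 + 180) = 106318/854295 + 594 = 507557548/854295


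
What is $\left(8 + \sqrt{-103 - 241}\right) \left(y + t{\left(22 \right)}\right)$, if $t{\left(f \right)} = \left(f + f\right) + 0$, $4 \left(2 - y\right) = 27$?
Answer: $314 + \frac{157 i \sqrt{86}}{2} \approx 314.0 + 727.98 i$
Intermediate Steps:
$y = - \frac{19}{4}$ ($y = 2 - \frac{27}{4} = - \frac{19}{4} \approx -4.75$)
$t{\left(f \right)} = 2 f$ ($t{\left(f \right)} = 2 f + 0 = 2 f$)
$\left(8 + \sqrt{-103 - 241}\right) \left(y + t{\left(22 \right)}\right) = \left(8 + \sqrt{-103 - 241}\right) \left(- \frac{19}{4} + 2 \cdot 22\right) = \left(8 + \sqrt{-344}\right) \left(- \frac{19}{4} + 44\right) = \left(8 + 2 i \sqrt{86}\right) \frac{157}{4} = 314 + \frac{157 i \sqrt{86}}{2}$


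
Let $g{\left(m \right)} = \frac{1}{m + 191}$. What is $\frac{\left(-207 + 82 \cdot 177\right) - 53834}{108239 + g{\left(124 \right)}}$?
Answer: $- \frac{12451005}{34095286} \approx -0.36518$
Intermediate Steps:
$g{\left(m \right)} = \frac{1}{191 + m}$
$\frac{\left(-207 + 82 \cdot 177\right) - 53834}{108239 + g{\left(124 \right)}} = \frac{\left(-207 + 82 \cdot 177\right) - 53834}{108239 + \frac{1}{191 + 124}} = \frac{\left(-207 + 14514\right) - 53834}{108239 + \frac{1}{315}} = \frac{14307 - 53834}{108239 + \frac{1}{315}} = - \frac{39527}{\frac{34095286}{315}} = \left(-39527\right) \frac{315}{34095286} = - \frac{12451005}{34095286}$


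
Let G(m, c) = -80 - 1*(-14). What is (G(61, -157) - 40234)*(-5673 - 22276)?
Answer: 1126344700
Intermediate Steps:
G(m, c) = -66 (G(m, c) = -80 + 14 = -66)
(G(61, -157) - 40234)*(-5673 - 22276) = (-66 - 40234)*(-5673 - 22276) = -40300*(-27949) = 1126344700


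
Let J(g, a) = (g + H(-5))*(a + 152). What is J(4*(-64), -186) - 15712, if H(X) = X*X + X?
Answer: -7688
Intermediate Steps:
H(X) = X + X² (H(X) = X² + X = X + X²)
J(g, a) = (20 + g)*(152 + a) (J(g, a) = (g - 5*(1 - 5))*(a + 152) = (g - 5*(-4))*(152 + a) = (g + 20)*(152 + a) = (20 + g)*(152 + a))
J(4*(-64), -186) - 15712 = (3040 + 20*(-186) + 152*(4*(-64)) - 744*(-64)) - 15712 = (3040 - 3720 + 152*(-256) - 186*(-256)) - 15712 = (3040 - 3720 - 38912 + 47616) - 15712 = 8024 - 15712 = -7688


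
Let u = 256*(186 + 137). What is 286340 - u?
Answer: 203652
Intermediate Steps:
u = 82688 (u = 256*323 = 82688)
286340 - u = 286340 - 1*82688 = 286340 - 82688 = 203652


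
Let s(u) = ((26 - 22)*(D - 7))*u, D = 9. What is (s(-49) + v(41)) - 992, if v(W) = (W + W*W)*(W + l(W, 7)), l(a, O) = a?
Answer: 139820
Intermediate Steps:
s(u) = 8*u (s(u) = ((26 - 22)*(9 - 7))*u = (4*2)*u = 8*u)
v(W) = 2*W*(W + W²) (v(W) = (W + W*W)*(W + W) = (W + W²)*(2*W) = 2*W*(W + W²))
(s(-49) + v(41)) - 992 = (8*(-49) + 2*41²*(1 + 41)) - 992 = (-392 + 2*1681*42) - 992 = (-392 + 141204) - 992 = 140812 - 992 = 139820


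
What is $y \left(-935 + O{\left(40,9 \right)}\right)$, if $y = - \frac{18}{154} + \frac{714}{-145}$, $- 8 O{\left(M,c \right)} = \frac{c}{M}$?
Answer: $\frac{16840380147}{3572800} \approx 4713.5$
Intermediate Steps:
$O{\left(M,c \right)} = - \frac{c}{8 M}$ ($O{\left(M,c \right)} = - \frac{c \frac{1}{M}}{8} = - \frac{c}{8 M}$)
$y = - \frac{56283}{11165}$ ($y = \left(-18\right) \frac{1}{154} + 714 \left(- \frac{1}{145}\right) = - \frac{9}{77} - \frac{714}{145} = - \frac{56283}{11165} \approx -5.041$)
$y \left(-935 + O{\left(40,9 \right)}\right) = - \frac{56283 \left(-935 - \frac{9}{8 \cdot 40}\right)}{11165} = - \frac{56283 \left(-935 - \frac{9}{8} \cdot \frac{1}{40}\right)}{11165} = - \frac{56283 \left(-935 - \frac{9}{320}\right)}{11165} = \left(- \frac{56283}{11165}\right) \left(- \frac{299209}{320}\right) = \frac{16840380147}{3572800}$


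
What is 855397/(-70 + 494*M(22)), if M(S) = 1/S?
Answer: -9409367/523 ≈ -17991.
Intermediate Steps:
855397/(-70 + 494*M(22)) = 855397/(-70 + 494/22) = 855397/(-70 + 494*(1/22)) = 855397/(-70 + 247/11) = 855397/(-523/11) = 855397*(-11/523) = -9409367/523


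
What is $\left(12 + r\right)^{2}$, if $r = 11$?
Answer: $529$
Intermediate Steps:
$\left(12 + r\right)^{2} = \left(12 + 11\right)^{2} = 23^{2} = 529$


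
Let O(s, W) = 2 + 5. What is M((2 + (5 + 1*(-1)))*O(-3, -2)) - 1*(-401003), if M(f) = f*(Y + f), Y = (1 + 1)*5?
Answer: 403187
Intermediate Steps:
Y = 10 (Y = 2*5 = 10)
O(s, W) = 7
M(f) = f*(10 + f)
M((2 + (5 + 1*(-1)))*O(-3, -2)) - 1*(-401003) = ((2 + (5 + 1*(-1)))*7)*(10 + (2 + (5 + 1*(-1)))*7) - 1*(-401003) = ((2 + (5 - 1))*7)*(10 + (2 + (5 - 1))*7) + 401003 = ((2 + 4)*7)*(10 + (2 + 4)*7) + 401003 = (6*7)*(10 + 6*7) + 401003 = 42*(10 + 42) + 401003 = 42*52 + 401003 = 2184 + 401003 = 403187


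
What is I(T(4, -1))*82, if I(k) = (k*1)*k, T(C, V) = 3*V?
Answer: 738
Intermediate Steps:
I(k) = k² (I(k) = k*k = k²)
I(T(4, -1))*82 = (3*(-1))²*82 = (-3)²*82 = 9*82 = 738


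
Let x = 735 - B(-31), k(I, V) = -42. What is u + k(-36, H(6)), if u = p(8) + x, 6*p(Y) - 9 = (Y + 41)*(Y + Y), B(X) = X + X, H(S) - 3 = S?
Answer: 5323/6 ≈ 887.17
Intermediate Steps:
H(S) = 3 + S
B(X) = 2*X
p(Y) = 3/2 + Y*(41 + Y)/3 (p(Y) = 3/2 + ((Y + 41)*(Y + Y))/6 = 3/2 + ((41 + Y)*(2*Y))/6 = 3/2 + (2*Y*(41 + Y))/6 = 3/2 + Y*(41 + Y)/3)
x = 797 (x = 735 - 2*(-31) = 735 - 1*(-62) = 735 + 62 = 797)
u = 5575/6 (u = (3/2 + (1/3)*8**2 + (41/3)*8) + 797 = (3/2 + (1/3)*64 + 328/3) + 797 = (3/2 + 64/3 + 328/3) + 797 = 793/6 + 797 = 5575/6 ≈ 929.17)
u + k(-36, H(6)) = 5575/6 - 42 = 5323/6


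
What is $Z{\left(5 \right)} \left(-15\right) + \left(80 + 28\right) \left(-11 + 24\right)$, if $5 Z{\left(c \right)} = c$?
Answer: $1389$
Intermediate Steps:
$Z{\left(c \right)} = \frac{c}{5}$
$Z{\left(5 \right)} \left(-15\right) + \left(80 + 28\right) \left(-11 + 24\right) = \frac{1}{5} \cdot 5 \left(-15\right) + \left(80 + 28\right) \left(-11 + 24\right) = 1 \left(-15\right) + 108 \cdot 13 = -15 + 1404 = 1389$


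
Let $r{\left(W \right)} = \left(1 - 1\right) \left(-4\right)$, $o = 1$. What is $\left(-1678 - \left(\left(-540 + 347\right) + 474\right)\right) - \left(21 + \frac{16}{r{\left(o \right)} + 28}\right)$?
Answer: $- \frac{13864}{7} \approx -1980.6$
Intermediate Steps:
$r{\left(W \right)} = 0$ ($r{\left(W \right)} = 0 \left(-4\right) = 0$)
$\left(-1678 - \left(\left(-540 + 347\right) + 474\right)\right) - \left(21 + \frac{16}{r{\left(o \right)} + 28}\right) = \left(-1678 - \left(\left(-540 + 347\right) + 474\right)\right) - \left(21 + \frac{16}{0 + 28}\right) = \left(-1678 - \left(-193 + 474\right)\right) - \left(21 + \frac{16}{28}\right) = \left(-1678 - 281\right) - \frac{151}{7} = -1959 - \frac{151}{7} = - \frac{13864}{7}$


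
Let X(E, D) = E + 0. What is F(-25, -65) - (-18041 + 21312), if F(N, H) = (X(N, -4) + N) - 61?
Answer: -3382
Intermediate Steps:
X(E, D) = E
F(N, H) = -61 + 2*N (F(N, H) = (N + N) - 61 = 2*N - 61 = -61 + 2*N)
F(-25, -65) - (-18041 + 21312) = (-61 + 2*(-25)) - (-18041 + 21312) = (-61 - 50) - 1*3271 = -111 - 3271 = -3382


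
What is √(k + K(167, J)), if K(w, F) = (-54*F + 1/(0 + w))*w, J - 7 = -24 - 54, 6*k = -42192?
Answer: √633247 ≈ 795.77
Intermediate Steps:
k = -7032 (k = (⅙)*(-42192) = -7032)
J = -71 (J = 7 + (-24 - 54) = 7 - 78 = -71)
K(w, F) = w*(1/w - 54*F) (K(w, F) = (-54*F + 1/w)*w = (1/w - 54*F)*w = w*(1/w - 54*F))
√(k + K(167, J)) = √(-7032 + (1 - 54*(-71)*167)) = √(-7032 + (1 + 640278)) = √(-7032 + 640279) = √633247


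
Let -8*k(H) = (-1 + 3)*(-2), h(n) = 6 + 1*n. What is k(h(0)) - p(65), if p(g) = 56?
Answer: -111/2 ≈ -55.500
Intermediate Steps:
h(n) = 6 + n
k(H) = ½ (k(H) = -(-1 + 3)*(-2)/8 = -(-2)/4 = -⅛*(-4) = ½)
k(h(0)) - p(65) = ½ - 1*56 = ½ - 56 = -111/2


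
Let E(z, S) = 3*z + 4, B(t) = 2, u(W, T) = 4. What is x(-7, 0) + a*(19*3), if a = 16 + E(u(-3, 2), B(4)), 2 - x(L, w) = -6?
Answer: 1832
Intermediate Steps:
x(L, w) = 8 (x(L, w) = 2 - 1*(-6) = 2 + 6 = 8)
E(z, S) = 4 + 3*z
a = 32 (a = 16 + (4 + 3*4) = 16 + (4 + 12) = 16 + 16 = 32)
x(-7, 0) + a*(19*3) = 8 + 32*(19*3) = 8 + 32*57 = 8 + 1824 = 1832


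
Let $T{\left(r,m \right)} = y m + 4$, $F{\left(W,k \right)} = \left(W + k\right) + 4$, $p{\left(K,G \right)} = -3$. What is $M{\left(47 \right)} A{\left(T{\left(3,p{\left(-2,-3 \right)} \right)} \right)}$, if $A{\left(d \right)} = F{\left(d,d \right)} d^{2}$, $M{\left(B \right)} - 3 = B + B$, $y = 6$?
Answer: $-456288$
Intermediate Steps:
$F{\left(W,k \right)} = 4 + W + k$
$T{\left(r,m \right)} = 4 + 6 m$ ($T{\left(r,m \right)} = 6 m + 4 = 4 + 6 m$)
$M{\left(B \right)} = 3 + 2 B$ ($M{\left(B \right)} = 3 + \left(B + B\right) = 3 + 2 B$)
$A{\left(d \right)} = d^{2} \left(4 + 2 d\right)$ ($A{\left(d \right)} = \left(4 + d + d\right) d^{2} = \left(4 + 2 d\right) d^{2} = d^{2} \left(4 + 2 d\right)$)
$M{\left(47 \right)} A{\left(T{\left(3,p{\left(-2,-3 \right)} \right)} \right)} = \left(3 + 2 \cdot 47\right) 2 \left(4 + 6 \left(-3\right)\right)^{2} \left(2 + \left(4 + 6 \left(-3\right)\right)\right) = \left(3 + 94\right) 2 \left(4 - 18\right)^{2} \left(2 + \left(4 - 18\right)\right) = 97 \cdot 2 \left(-14\right)^{2} \left(2 - 14\right) = 97 \cdot 2 \cdot 196 \left(-12\right) = 97 \left(-4704\right) = -456288$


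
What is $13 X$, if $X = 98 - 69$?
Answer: $377$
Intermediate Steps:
$X = 29$ ($X = 98 - 69 = 29$)
$13 X = 13 \cdot 29 = 377$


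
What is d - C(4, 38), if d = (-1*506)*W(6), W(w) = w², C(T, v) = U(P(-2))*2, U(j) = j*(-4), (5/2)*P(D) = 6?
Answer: -90984/5 ≈ -18197.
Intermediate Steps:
P(D) = 12/5 (P(D) = (⅖)*6 = 12/5)
U(j) = -4*j
C(T, v) = -96/5 (C(T, v) = -4*12/5*2 = -48/5*2 = -96/5)
d = -18216 (d = -1*506*6² = -506*36 = -18216)
d - C(4, 38) = -18216 - 1*(-96/5) = -18216 + 96/5 = -90984/5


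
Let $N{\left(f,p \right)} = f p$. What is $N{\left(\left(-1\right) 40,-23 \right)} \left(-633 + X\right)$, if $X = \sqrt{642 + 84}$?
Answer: $-582360 + 10120 \sqrt{6} \approx -5.5757 \cdot 10^{5}$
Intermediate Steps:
$X = 11 \sqrt{6}$ ($X = \sqrt{726} = 11 \sqrt{6} \approx 26.944$)
$N{\left(\left(-1\right) 40,-23 \right)} \left(-633 + X\right) = \left(-1\right) 40 \left(-23\right) \left(-633 + 11 \sqrt{6}\right) = \left(-40\right) \left(-23\right) \left(-633 + 11 \sqrt{6}\right) = 920 \left(-633 + 11 \sqrt{6}\right) = -582360 + 10120 \sqrt{6}$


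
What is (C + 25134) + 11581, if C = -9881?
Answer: 26834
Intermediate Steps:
(C + 25134) + 11581 = (-9881 + 25134) + 11581 = 15253 + 11581 = 26834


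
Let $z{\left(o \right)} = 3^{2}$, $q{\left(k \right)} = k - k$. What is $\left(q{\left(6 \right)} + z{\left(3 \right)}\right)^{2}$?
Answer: $81$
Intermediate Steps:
$q{\left(k \right)} = 0$
$z{\left(o \right)} = 9$
$\left(q{\left(6 \right)} + z{\left(3 \right)}\right)^{2} = \left(0 + 9\right)^{2} = 9^{2} = 81$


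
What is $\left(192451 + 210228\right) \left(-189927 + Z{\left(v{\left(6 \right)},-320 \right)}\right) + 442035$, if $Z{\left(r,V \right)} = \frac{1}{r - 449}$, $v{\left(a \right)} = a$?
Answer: $- \frac{33880273774993}{443} \approx -7.6479 \cdot 10^{10}$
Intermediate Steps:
$Z{\left(r,V \right)} = \frac{1}{-449 + r}$
$\left(192451 + 210228\right) \left(-189927 + Z{\left(v{\left(6 \right)},-320 \right)}\right) + 442035 = \left(192451 + 210228\right) \left(-189927 + \frac{1}{-449 + 6}\right) + 442035 = 402679 \left(-189927 + \frac{1}{-443}\right) + 442035 = 402679 \left(-189927 - \frac{1}{443}\right) + 442035 = 402679 \left(- \frac{84137662}{443}\right) + 442035 = - \frac{33880469596498}{443} + 442035 = - \frac{33880273774993}{443}$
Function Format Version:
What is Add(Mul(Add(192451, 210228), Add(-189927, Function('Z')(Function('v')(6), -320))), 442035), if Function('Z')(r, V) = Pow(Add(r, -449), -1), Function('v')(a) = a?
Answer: Rational(-33880273774993, 443) ≈ -7.6479e+10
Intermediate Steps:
Function('Z')(r, V) = Pow(Add(-449, r), -1)
Add(Mul(Add(192451, 210228), Add(-189927, Function('Z')(Function('v')(6), -320))), 442035) = Add(Mul(Add(192451, 210228), Add(-189927, Pow(Add(-449, 6), -1))), 442035) = Add(Mul(402679, Add(-189927, Pow(-443, -1))), 442035) = Add(Mul(402679, Add(-189927, Rational(-1, 443))), 442035) = Add(Mul(402679, Rational(-84137662, 443)), 442035) = Add(Rational(-33880469596498, 443), 442035) = Rational(-33880273774993, 443)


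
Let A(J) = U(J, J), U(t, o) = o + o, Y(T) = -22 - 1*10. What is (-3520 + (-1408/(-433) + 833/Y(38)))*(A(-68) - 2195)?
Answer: 114425883243/13856 ≈ 8.2582e+6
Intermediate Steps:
Y(T) = -32 (Y(T) = -22 - 10 = -32)
U(t, o) = 2*o
A(J) = 2*J
(-3520 + (-1408/(-433) + 833/Y(38)))*(A(-68) - 2195) = (-3520 + (-1408/(-433) + 833/(-32)))*(2*(-68) - 2195) = (-3520 + (-1408*(-1/433) + 833*(-1/32)))*(-136 - 2195) = (-3520 + (1408/433 - 833/32))*(-2331) = (-3520 - 315633/13856)*(-2331) = -49088753/13856*(-2331) = 114425883243/13856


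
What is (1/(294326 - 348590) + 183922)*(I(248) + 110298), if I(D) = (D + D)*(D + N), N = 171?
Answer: 226783343237261/3876 ≈ 5.8510e+10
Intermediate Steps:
I(D) = 2*D*(171 + D) (I(D) = (D + D)*(D + 171) = (2*D)*(171 + D) = 2*D*(171 + D))
(1/(294326 - 348590) + 183922)*(I(248) + 110298) = (1/(294326 - 348590) + 183922)*(2*248*(171 + 248) + 110298) = (1/(-54264) + 183922)*(2*248*419 + 110298) = (-1/54264 + 183922)*(207824 + 110298) = (9980343407/54264)*318122 = 226783343237261/3876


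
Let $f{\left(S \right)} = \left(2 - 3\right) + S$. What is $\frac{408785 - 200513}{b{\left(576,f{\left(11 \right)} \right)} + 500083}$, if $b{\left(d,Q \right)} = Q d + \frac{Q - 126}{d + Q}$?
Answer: $\frac{61023696}{148211941} \approx 0.41173$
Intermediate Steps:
$f{\left(S \right)} = -1 + S$
$b{\left(d,Q \right)} = Q d + \frac{-126 + Q}{Q + d}$
$\frac{408785 - 200513}{b{\left(576,f{\left(11 \right)} \right)} + 500083} = \frac{408785 - 200513}{\frac{-126 + \left(-1 + 11\right) + \left(-1 + 11\right) 576^{2} + 576 \left(-1 + 11\right)^{2}}{\left(-1 + 11\right) + 576} + 500083} = \frac{208272}{\frac{-126 + 10 + 10 \cdot 331776 + 576 \cdot 10^{2}}{10 + 576} + 500083} = \frac{208272}{\frac{-126 + 10 + 3317760 + 576 \cdot 100}{586} + 500083} = \frac{208272}{\frac{-126 + 10 + 3317760 + 57600}{586} + 500083} = \frac{208272}{\frac{1}{586} \cdot 3375244 + 500083} = \frac{208272}{\frac{1687622}{293} + 500083} = \frac{208272}{\frac{148211941}{293}} = 208272 \cdot \frac{293}{148211941} = \frac{61023696}{148211941}$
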